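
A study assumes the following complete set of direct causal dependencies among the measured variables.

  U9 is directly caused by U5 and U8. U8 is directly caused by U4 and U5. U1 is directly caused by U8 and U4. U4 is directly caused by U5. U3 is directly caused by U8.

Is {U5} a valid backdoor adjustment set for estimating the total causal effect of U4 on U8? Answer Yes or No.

Backdoor paths from U4 to U8 (paths whose first edge points into U4):
  P1: U4 <- U5 -> U8
  P2: U4 <- U5 -> U9 <- U8
Condition 1 (no descendant of U4 in the set): holds — descendants of U4 are {U1, U3, U8, U9}; none are in {U5}.
Condition 2 (every backdoor path blocked by {U5}):
  P1: blocked at fork node U5 ∈ conditioning set.
  P2: blocked at fork node U5 ∈ conditioning set.
{U5} satisfies the backdoor criterion.

Yes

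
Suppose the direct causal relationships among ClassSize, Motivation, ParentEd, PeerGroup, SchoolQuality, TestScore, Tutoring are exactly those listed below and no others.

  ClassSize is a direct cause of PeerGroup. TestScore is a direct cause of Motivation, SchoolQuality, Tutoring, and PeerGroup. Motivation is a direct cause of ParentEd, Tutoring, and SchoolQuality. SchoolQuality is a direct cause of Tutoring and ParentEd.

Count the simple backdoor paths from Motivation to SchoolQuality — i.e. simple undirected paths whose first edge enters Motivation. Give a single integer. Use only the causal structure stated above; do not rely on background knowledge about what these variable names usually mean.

2

A backdoor path from Motivation to SchoolQuality is any simple undirected path whose first edge points into Motivation (i.e. leaves Motivation via a parent).
Parents of Motivation: {TestScore}.
Enumerating:
  P1: Motivation <- TestScore -> SchoolQuality
  P2: Motivation <- TestScore -> Tutoring <- SchoolQuality
That exhausts the simple backdoor paths. Count: 2.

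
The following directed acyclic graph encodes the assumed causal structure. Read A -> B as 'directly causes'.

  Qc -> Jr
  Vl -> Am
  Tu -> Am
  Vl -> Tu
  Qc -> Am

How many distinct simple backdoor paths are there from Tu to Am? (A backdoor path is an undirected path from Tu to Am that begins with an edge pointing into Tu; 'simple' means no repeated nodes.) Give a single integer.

A backdoor path from Tu to Am is any simple undirected path whose first edge points into Tu (i.e. leaves Tu via a parent).
Parents of Tu: {Vl}.
Enumerating:
  P1: Tu <- Vl -> Am
That exhausts the simple backdoor paths. Count: 1.

1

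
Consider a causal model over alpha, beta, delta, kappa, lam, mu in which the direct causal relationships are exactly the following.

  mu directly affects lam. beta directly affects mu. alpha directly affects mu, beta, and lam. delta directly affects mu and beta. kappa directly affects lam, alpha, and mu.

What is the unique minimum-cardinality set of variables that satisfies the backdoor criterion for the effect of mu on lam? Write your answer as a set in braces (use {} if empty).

Variables eligible for adjustment (non-descendants of mu, excluding mu and lam): {alpha, beta, delta, kappa}.
Backdoor paths from mu to lam:
  P1: mu <- kappa -> alpha -> lam
  P2: mu <- kappa -> lam
  P3: mu <- alpha <- kappa -> lam
  P4: mu <- alpha -> lam
  P5: mu <- delta -> beta <- alpha <- kappa -> lam
  P6: mu <- delta -> beta <- alpha -> lam
  P7: mu <- beta <- alpha <- kappa -> lam
  P8: mu <- beta <- alpha -> lam
The empty set is not sufficient: P1 (mu <- kappa -> alpha -> lam) has no collider blocking it and no conditioned non-collider, so it is open.
Try {alpha, kappa}:
  P1: blocked at fork node kappa ∈ conditioning set.
  P2: blocked at fork node kappa ∈ conditioning set.
  P3: blocked at chain node alpha ∈ conditioning set.
  P4: blocked at fork node alpha ∈ conditioning set.
  P5: blocked at collider beta (neither it nor any descendant is in the conditioning set).
  P6: blocked at collider beta (neither it nor any descendant is in the conditioning set).
  P7: blocked at chain node alpha ∈ conditioning set.
  P8: blocked at fork node alpha ∈ conditioning set.
{alpha, kappa} contains no descendant of mu and blocks every backdoor path.
Every element of {alpha, kappa} is needed (dropping alpha leaves P4 open; dropping kappa leaves P2 open), so no proper subset is valid.
Among all size-2 subsets of the eligible variables, only {alpha, kappa} blocks every backdoor path, so it is the unique smallest valid adjustment set.

{alpha, kappa}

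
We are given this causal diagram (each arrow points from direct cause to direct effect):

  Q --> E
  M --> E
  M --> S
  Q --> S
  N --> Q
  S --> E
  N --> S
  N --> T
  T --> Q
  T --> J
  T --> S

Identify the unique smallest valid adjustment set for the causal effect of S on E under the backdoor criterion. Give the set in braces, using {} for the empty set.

Variables eligible for adjustment (non-descendants of S, excluding S and E): {J, M, N, Q, T}.
Backdoor paths from S to E:
  P1: S <- N -> T -> Q -> E
  P2: S <- N -> Q -> E
  P3: S <- T <- N -> Q -> E
  P4: S <- T -> Q -> E
  P5: S <- M -> E
  P6: S <- Q -> E
The empty set is not sufficient: P1 (S <- N -> T -> Q -> E) has no collider blocking it and no conditioned non-collider, so it is open.
Try {M, Q}:
  P1: blocked at chain node Q ∈ conditioning set.
  P2: blocked at chain node Q ∈ conditioning set.
  P3: blocked at chain node Q ∈ conditioning set.
  P4: blocked at chain node Q ∈ conditioning set.
  P5: blocked at fork node M ∈ conditioning set.
  P6: blocked at fork node Q ∈ conditioning set.
{M, Q} contains no descendant of S and blocks every backdoor path.
Every element of {M, Q} is needed (dropping M leaves P5 open; dropping Q leaves P1 open), so no proper subset is valid.
Among all size-2 subsets of the eligible variables, only {M, Q} blocks every backdoor path, so it is the unique smallest valid adjustment set.

{M, Q}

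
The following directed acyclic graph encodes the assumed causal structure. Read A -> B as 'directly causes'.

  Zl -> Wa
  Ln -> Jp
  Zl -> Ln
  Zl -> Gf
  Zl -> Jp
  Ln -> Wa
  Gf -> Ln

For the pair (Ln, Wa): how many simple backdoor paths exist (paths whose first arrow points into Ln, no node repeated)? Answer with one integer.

2

A backdoor path from Ln to Wa is any simple undirected path whose first edge points into Ln (i.e. leaves Ln via a parent).
Parents of Ln: {Gf, Zl}.
Enumerating:
  P1: Ln <- Zl -> Wa
  P2: Ln <- Gf <- Zl -> Wa
That exhausts the simple backdoor paths. Count: 2.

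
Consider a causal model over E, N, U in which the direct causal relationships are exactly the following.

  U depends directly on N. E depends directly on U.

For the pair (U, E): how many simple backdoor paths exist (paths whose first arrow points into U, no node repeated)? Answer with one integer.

A backdoor path from U to E is any simple undirected path whose first edge points into U (i.e. leaves U via a parent).
Parents of U: {N}.
No simple path from any parent of U reaches E without revisiting U, so there are no backdoor paths.

0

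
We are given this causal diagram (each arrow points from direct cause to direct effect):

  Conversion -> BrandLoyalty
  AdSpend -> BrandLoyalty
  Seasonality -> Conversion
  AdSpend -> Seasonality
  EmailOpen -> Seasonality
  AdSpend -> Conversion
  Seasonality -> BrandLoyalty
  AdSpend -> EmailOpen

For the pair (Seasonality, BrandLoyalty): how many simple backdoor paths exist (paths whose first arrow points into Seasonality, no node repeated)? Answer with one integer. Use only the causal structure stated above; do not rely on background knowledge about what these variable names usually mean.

4

A backdoor path from Seasonality to BrandLoyalty is any simple undirected path whose first edge points into Seasonality (i.e. leaves Seasonality via a parent).
Parents of Seasonality: {AdSpend, EmailOpen}.
Enumerating:
  P1: Seasonality <- AdSpend -> Conversion -> BrandLoyalty
  P2: Seasonality <- AdSpend -> BrandLoyalty
  P3: Seasonality <- EmailOpen <- AdSpend -> Conversion -> BrandLoyalty
  P4: Seasonality <- EmailOpen <- AdSpend -> BrandLoyalty
That exhausts the simple backdoor paths. Count: 4.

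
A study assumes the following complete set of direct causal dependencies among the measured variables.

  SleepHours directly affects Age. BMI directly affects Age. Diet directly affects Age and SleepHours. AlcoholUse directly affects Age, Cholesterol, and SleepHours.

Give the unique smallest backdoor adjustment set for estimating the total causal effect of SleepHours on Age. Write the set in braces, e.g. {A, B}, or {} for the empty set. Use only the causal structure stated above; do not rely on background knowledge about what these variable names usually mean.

{AlcoholUse, Diet}

Variables eligible for adjustment (non-descendants of SleepHours, excluding SleepHours and Age): {AlcoholUse, BMI, Cholesterol, Diet}.
Backdoor paths from SleepHours to Age:
  P1: SleepHours <- AlcoholUse -> Age
  P2: SleepHours <- Diet -> Age
The empty set is not sufficient: P1 (SleepHours <- AlcoholUse -> Age) has no collider blocking it and no conditioned non-collider, so it is open.
Try {AlcoholUse, Diet}:
  P1: blocked at fork node AlcoholUse ∈ conditioning set.
  P2: blocked at fork node Diet ∈ conditioning set.
{AlcoholUse, Diet} contains no descendant of SleepHours and blocks every backdoor path.
Every element of {AlcoholUse, Diet} is needed (dropping AlcoholUse leaves P1 open; dropping Diet leaves P2 open), so no proper subset is valid.
Among all size-2 subsets of the eligible variables, only {AlcoholUse, Diet} blocks every backdoor path, so it is the unique smallest valid adjustment set.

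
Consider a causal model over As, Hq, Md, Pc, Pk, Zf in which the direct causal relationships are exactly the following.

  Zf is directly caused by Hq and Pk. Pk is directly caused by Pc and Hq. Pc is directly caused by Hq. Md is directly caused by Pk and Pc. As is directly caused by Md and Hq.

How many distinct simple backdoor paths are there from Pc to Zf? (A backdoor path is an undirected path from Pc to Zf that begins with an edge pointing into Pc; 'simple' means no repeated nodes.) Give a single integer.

3

A backdoor path from Pc to Zf is any simple undirected path whose first edge points into Pc (i.e. leaves Pc via a parent).
Parents of Pc: {Hq}.
Enumerating:
  P1: Pc <- Hq -> Pk -> Zf
  P2: Pc <- Hq -> As <- Md <- Pk -> Zf
  P3: Pc <- Hq -> Zf
That exhausts the simple backdoor paths. Count: 3.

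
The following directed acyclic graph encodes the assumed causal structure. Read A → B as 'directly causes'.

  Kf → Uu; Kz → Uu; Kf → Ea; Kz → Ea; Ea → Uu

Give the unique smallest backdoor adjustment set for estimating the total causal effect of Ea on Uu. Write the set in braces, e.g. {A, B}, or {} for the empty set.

{Kf, Kz}

Variables eligible for adjustment (non-descendants of Ea, excluding Ea and Uu): {Kf, Kz}.
Backdoor paths from Ea to Uu:
  P1: Ea <- Kf -> Uu
  P2: Ea <- Kz -> Uu
The empty set is not sufficient: P1 (Ea <- Kf -> Uu) has no collider blocking it and no conditioned non-collider, so it is open.
Try {Kf, Kz}:
  P1: blocked at fork node Kf ∈ conditioning set.
  P2: blocked at fork node Kz ∈ conditioning set.
{Kf, Kz} contains no descendant of Ea and blocks every backdoor path.
Every element of {Kf, Kz} is needed (dropping Kf leaves P1 open; dropping Kz leaves P2 open), so no proper subset is valid.
Among all size-2 subsets of the eligible variables, only {Kf, Kz} blocks every backdoor path, so it is the unique smallest valid adjustment set.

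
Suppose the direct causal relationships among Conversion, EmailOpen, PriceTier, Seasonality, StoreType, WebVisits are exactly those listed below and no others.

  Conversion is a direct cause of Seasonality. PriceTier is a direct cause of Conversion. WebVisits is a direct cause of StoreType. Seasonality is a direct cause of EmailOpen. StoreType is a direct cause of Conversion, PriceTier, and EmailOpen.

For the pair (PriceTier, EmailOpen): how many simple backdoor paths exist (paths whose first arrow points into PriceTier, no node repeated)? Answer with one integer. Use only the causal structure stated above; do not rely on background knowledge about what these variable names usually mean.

A backdoor path from PriceTier to EmailOpen is any simple undirected path whose first edge points into PriceTier (i.e. leaves PriceTier via a parent).
Parents of PriceTier: {StoreType}.
Enumerating:
  P1: PriceTier <- StoreType -> Conversion -> Seasonality -> EmailOpen
  P2: PriceTier <- StoreType -> EmailOpen
That exhausts the simple backdoor paths. Count: 2.

2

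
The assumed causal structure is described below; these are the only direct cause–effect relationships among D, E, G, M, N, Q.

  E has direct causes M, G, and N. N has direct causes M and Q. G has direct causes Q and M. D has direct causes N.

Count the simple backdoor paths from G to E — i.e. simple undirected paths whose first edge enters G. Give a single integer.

A backdoor path from G to E is any simple undirected path whose first edge points into G (i.e. leaves G via a parent).
Parents of G: {M, Q}.
Enumerating:
  P1: G <- Q -> N <- M -> E
  P2: G <- Q -> N -> E
  P3: G <- M -> N -> E
  P4: G <- M -> E
That exhausts the simple backdoor paths. Count: 4.

4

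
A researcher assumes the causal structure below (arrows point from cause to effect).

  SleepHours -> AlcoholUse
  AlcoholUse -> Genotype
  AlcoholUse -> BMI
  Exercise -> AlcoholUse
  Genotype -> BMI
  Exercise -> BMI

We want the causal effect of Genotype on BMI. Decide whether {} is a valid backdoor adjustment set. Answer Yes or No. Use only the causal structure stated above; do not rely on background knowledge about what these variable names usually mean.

No

Backdoor paths from Genotype to BMI (paths whose first edge points into Genotype):
  P1: Genotype <- AlcoholUse <- Exercise -> BMI
  P2: Genotype <- AlcoholUse -> BMI
Condition 1 (no descendant of Genotype in the set): holds — descendants of Genotype are {BMI}; none are in {}.
Condition 2 (every backdoor path blocked by {}):
  P1: open — no interior node is in the conditioning set.
  P2: open — no interior node is in the conditioning set.
{} does not satisfy the backdoor criterion.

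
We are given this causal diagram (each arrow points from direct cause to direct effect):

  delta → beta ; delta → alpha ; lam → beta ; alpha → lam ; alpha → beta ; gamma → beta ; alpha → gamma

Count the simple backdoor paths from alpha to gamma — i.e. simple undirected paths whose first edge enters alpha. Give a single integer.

A backdoor path from alpha to gamma is any simple undirected path whose first edge points into alpha (i.e. leaves alpha via a parent).
Parents of alpha: {delta}.
Enumerating:
  P1: alpha <- delta -> beta <- gamma
That exhausts the simple backdoor paths. Count: 1.

1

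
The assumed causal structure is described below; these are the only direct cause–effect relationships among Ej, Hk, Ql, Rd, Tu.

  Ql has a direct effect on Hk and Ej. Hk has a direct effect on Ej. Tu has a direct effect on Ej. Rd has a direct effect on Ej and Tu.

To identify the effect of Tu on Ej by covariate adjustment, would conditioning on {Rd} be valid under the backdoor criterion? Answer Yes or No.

Backdoor paths from Tu to Ej (paths whose first edge points into Tu):
  P1: Tu <- Rd -> Ej
Condition 1 (no descendant of Tu in the set): holds — descendants of Tu are {Ej}; none are in {Rd}.
Condition 2 (every backdoor path blocked by {Rd}):
  P1: blocked at fork node Rd ∈ conditioning set.
{Rd} satisfies the backdoor criterion.

Yes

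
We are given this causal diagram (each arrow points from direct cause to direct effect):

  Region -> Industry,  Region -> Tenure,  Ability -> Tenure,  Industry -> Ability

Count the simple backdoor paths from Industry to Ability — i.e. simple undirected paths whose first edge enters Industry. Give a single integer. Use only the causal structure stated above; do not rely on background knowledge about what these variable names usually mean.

A backdoor path from Industry to Ability is any simple undirected path whose first edge points into Industry (i.e. leaves Industry via a parent).
Parents of Industry: {Region}.
Enumerating:
  P1: Industry <- Region -> Tenure <- Ability
That exhausts the simple backdoor paths. Count: 1.

1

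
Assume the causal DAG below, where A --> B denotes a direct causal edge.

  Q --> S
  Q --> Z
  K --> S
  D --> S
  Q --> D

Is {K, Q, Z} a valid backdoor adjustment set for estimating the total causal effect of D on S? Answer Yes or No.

Yes

Backdoor paths from D to S (paths whose first edge points into D):
  P1: D <- Q -> S
Condition 1 (no descendant of D in the set): holds — descendants of D are {S}; none are in {K, Q, Z}.
Condition 2 (every backdoor path blocked by {K, Q, Z}):
  P1: blocked at fork node Q ∈ conditioning set.
{K, Q, Z} satisfies the backdoor criterion.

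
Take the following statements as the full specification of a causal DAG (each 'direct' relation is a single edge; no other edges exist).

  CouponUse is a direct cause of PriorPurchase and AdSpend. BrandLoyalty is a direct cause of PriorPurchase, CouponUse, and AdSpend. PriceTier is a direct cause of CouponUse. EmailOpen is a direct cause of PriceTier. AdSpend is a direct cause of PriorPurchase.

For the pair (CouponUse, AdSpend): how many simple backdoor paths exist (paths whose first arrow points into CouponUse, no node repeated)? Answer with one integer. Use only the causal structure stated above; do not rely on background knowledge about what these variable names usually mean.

2

A backdoor path from CouponUse to AdSpend is any simple undirected path whose first edge points into CouponUse (i.e. leaves CouponUse via a parent).
Parents of CouponUse: {BrandLoyalty, PriceTier}.
Enumerating:
  P1: CouponUse <- BrandLoyalty -> AdSpend
  P2: CouponUse <- BrandLoyalty -> PriorPurchase <- AdSpend
That exhausts the simple backdoor paths. Count: 2.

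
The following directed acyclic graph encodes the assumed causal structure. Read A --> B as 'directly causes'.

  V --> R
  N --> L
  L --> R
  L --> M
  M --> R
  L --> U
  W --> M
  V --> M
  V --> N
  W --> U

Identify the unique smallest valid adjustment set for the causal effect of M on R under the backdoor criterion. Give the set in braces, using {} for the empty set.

Variables eligible for adjustment (non-descendants of M, excluding M and R): {L, N, U, V, W}.
Backdoor paths from M to R:
  P1: M <- V -> N -> L -> R
  P2: M <- V -> R
  P3: M <- L <- N <- V -> R
  P4: M <- L -> R
  P5: M <- W -> U <- L <- N <- V -> R
  P6: M <- W -> U <- L -> R
The empty set is not sufficient: P1 (M <- V -> N -> L -> R) has no collider blocking it and no conditioned non-collider, so it is open.
Try {L, V}:
  P1: blocked at fork node V ∈ conditioning set.
  P2: blocked at fork node V ∈ conditioning set.
  P3: blocked at chain node L ∈ conditioning set.
  P4: blocked at fork node L ∈ conditioning set.
  P5: blocked at collider U (neither it nor any descendant is in the conditioning set).
  P6: blocked at collider U (neither it nor any descendant is in the conditioning set).
{L, V} contains no descendant of M and blocks every backdoor path.
Every element of {L, V} is needed (dropping L leaves P4 open; dropping V leaves P2 open), so no proper subset is valid.
Among all size-2 subsets of the eligible variables, only {L, V} blocks every backdoor path, so it is the unique smallest valid adjustment set.

{L, V}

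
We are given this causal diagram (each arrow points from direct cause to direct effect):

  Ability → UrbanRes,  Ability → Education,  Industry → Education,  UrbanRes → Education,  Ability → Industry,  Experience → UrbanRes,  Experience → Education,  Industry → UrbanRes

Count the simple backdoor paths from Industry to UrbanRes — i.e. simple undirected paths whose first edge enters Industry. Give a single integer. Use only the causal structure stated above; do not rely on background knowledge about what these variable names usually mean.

3

A backdoor path from Industry to UrbanRes is any simple undirected path whose first edge points into Industry (i.e. leaves Industry via a parent).
Parents of Industry: {Ability}.
Enumerating:
  P1: Industry <- Ability -> UrbanRes
  P2: Industry <- Ability -> Education <- Experience -> UrbanRes
  P3: Industry <- Ability -> Education <- UrbanRes
That exhausts the simple backdoor paths. Count: 3.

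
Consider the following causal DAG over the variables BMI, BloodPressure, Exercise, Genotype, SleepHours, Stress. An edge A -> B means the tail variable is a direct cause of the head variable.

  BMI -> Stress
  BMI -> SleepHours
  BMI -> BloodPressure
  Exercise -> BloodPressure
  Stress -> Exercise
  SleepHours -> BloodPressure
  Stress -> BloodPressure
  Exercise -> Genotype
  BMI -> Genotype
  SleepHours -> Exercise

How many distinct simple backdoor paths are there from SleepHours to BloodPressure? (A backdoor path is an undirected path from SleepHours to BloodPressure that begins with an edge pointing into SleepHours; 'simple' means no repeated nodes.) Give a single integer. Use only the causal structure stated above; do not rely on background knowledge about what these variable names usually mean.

A backdoor path from SleepHours to BloodPressure is any simple undirected path whose first edge points into SleepHours (i.e. leaves SleepHours via a parent).
Parents of SleepHours: {BMI}.
Enumerating:
  P1: SleepHours <- BMI -> Stress -> Exercise -> BloodPressure
  P2: SleepHours <- BMI -> Stress -> BloodPressure
  P3: SleepHours <- BMI -> Genotype <- Exercise <- Stress -> BloodPressure
  P4: SleepHours <- BMI -> Genotype <- Exercise -> BloodPressure
  P5: SleepHours <- BMI -> BloodPressure
That exhausts the simple backdoor paths. Count: 5.

5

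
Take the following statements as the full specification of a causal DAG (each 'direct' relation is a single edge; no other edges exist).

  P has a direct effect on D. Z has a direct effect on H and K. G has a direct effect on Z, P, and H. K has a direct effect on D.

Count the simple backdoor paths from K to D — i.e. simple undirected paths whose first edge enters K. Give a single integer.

A backdoor path from K to D is any simple undirected path whose first edge points into K (i.e. leaves K via a parent).
Parents of K: {Z}.
Enumerating:
  P1: K <- Z <- G -> P -> D
  P2: K <- Z -> H <- G -> P -> D
That exhausts the simple backdoor paths. Count: 2.

2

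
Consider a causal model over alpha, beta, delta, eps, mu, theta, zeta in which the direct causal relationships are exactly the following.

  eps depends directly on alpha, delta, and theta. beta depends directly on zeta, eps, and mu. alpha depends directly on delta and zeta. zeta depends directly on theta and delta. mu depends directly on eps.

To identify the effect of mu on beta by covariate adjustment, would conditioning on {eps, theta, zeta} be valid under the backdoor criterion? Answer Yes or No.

Backdoor paths from mu to beta (paths whose first edge points into mu):
  P1: mu <- eps <- delta -> zeta -> beta
  P2: mu <- eps <- delta -> alpha <- zeta -> beta
  P3: mu <- eps <- theta -> zeta -> beta
  P4: mu <- eps <- alpha <- delta -> zeta -> beta
  P5: mu <- eps <- alpha <- zeta -> beta
  P6: mu <- eps -> beta
Condition 1 (no descendant of mu in the set): holds — descendants of mu are {beta}; none are in {eps, theta, zeta}.
Condition 2 (every backdoor path blocked by {eps, theta, zeta}):
  P1: blocked at chain node eps ∈ conditioning set.
  P2: blocked at chain node eps ∈ conditioning set.
  P3: blocked at chain node eps ∈ conditioning set.
  P4: blocked at chain node eps ∈ conditioning set.
  P5: blocked at chain node eps ∈ conditioning set.
  P6: blocked at fork node eps ∈ conditioning set.
{eps, theta, zeta} satisfies the backdoor criterion.

Yes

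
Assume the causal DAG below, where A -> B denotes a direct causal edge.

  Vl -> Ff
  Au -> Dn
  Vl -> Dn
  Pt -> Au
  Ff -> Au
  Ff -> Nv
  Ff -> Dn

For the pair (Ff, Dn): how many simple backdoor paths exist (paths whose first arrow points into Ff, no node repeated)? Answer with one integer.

1

A backdoor path from Ff to Dn is any simple undirected path whose first edge points into Ff (i.e. leaves Ff via a parent).
Parents of Ff: {Vl}.
Enumerating:
  P1: Ff <- Vl -> Dn
That exhausts the simple backdoor paths. Count: 1.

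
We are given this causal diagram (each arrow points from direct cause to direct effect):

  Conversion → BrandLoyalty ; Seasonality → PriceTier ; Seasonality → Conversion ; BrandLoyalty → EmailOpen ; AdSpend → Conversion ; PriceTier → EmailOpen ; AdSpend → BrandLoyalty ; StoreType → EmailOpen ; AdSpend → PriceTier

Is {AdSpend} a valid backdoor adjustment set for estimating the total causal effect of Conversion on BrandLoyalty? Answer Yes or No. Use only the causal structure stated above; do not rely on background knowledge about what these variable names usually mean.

Yes

Backdoor paths from Conversion to BrandLoyalty (paths whose first edge points into Conversion):
  P1: Conversion <- Seasonality -> PriceTier <- AdSpend -> BrandLoyalty
  P2: Conversion <- Seasonality -> PriceTier -> EmailOpen <- BrandLoyalty
  P3: Conversion <- AdSpend -> BrandLoyalty
  P4: Conversion <- AdSpend -> PriceTier -> EmailOpen <- BrandLoyalty
Condition 1 (no descendant of Conversion in the set): holds — descendants of Conversion are {BrandLoyalty, EmailOpen}; none are in {AdSpend}.
Condition 2 (every backdoor path blocked by {AdSpend}):
  P1: blocked at collider PriceTier (neither it nor any descendant is in the conditioning set).
  P2: blocked at collider EmailOpen (neither it nor any descendant is in the conditioning set).
  P3: blocked at fork node AdSpend ∈ conditioning set.
  P4: blocked at fork node AdSpend ∈ conditioning set.
{AdSpend} satisfies the backdoor criterion.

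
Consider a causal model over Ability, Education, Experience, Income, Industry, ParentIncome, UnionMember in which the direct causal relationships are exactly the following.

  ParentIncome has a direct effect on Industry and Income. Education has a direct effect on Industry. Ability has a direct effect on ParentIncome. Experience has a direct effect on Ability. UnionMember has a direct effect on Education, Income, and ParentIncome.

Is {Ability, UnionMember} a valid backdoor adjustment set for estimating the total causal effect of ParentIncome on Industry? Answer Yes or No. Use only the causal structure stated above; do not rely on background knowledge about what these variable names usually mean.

Yes

Backdoor paths from ParentIncome to Industry (paths whose first edge points into ParentIncome):
  P1: ParentIncome <- UnionMember -> Education -> Industry
Condition 1 (no descendant of ParentIncome in the set): holds — descendants of ParentIncome are {Income, Industry}; none are in {Ability, UnionMember}.
Condition 2 (every backdoor path blocked by {Ability, UnionMember}):
  P1: blocked at fork node UnionMember ∈ conditioning set.
{Ability, UnionMember} satisfies the backdoor criterion.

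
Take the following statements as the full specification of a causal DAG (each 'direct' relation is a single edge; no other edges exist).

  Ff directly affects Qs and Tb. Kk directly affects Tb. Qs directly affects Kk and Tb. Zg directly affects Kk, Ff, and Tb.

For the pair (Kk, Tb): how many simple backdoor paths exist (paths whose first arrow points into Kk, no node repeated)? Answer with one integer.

6

A backdoor path from Kk to Tb is any simple undirected path whose first edge points into Kk (i.e. leaves Kk via a parent).
Parents of Kk: {Qs, Zg}.
Enumerating:
  P1: Kk <- Zg -> Ff -> Qs -> Tb
  P2: Kk <- Zg -> Ff -> Tb
  P3: Kk <- Zg -> Tb
  P4: Kk <- Qs <- Ff <- Zg -> Tb
  P5: Kk <- Qs <- Ff -> Tb
  P6: Kk <- Qs -> Tb
That exhausts the simple backdoor paths. Count: 6.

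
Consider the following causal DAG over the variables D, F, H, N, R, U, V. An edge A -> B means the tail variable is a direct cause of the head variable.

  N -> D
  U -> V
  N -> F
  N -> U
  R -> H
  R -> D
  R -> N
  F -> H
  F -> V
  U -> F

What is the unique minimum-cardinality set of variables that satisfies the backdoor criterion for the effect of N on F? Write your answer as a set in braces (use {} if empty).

Variables eligible for adjustment (non-descendants of N, excluding N and F): {R}.
Backdoor paths from N to F:
  P1: N <- R -> H <- F
Each backdoor path contains an unconditioned collider, so every path is already blocked with the empty conditioning set:
  P1: blocked at collider H (neither it nor any descendant is in the conditioning set).
The empty set is therefore the unique smallest valid set.

{}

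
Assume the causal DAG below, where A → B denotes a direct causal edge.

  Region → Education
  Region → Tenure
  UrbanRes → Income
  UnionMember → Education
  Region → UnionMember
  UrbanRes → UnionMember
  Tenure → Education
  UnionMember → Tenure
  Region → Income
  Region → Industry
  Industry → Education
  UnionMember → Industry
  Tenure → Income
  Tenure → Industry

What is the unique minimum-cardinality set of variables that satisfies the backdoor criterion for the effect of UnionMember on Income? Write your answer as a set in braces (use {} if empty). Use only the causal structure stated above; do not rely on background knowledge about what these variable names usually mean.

Variables eligible for adjustment (non-descendants of UnionMember, excluding UnionMember and Income): {Region, UrbanRes}.
Backdoor paths from UnionMember to Income:
  P1: UnionMember <- UrbanRes -> Income
  P2: UnionMember <- Region -> Tenure -> Income
  P3: UnionMember <- Region -> Income
  P4: UnionMember <- Region -> Industry <- Tenure -> Income
  P5: UnionMember <- Region -> Industry -> Education <- Tenure -> Income
  P6: UnionMember <- Region -> Education <- Tenure -> Income
  P7: UnionMember <- Region -> Education <- Industry <- Tenure -> Income
The empty set is not sufficient: P1 (UnionMember <- UrbanRes -> Income) has no collider blocking it and no conditioned non-collider, so it is open.
Try {Region, UrbanRes}:
  P1: blocked at fork node UrbanRes ∈ conditioning set.
  P2: blocked at fork node Region ∈ conditioning set.
  P3: blocked at fork node Region ∈ conditioning set.
  P4: blocked at fork node Region ∈ conditioning set.
  P5: blocked at fork node Region ∈ conditioning set.
  P6: blocked at fork node Region ∈ conditioning set.
  P7: blocked at fork node Region ∈ conditioning set.
{Region, UrbanRes} contains no descendant of UnionMember and blocks every backdoor path.
Every element of {Region, UrbanRes} is needed (dropping Region leaves P2 open; dropping UrbanRes leaves P1 open), so no proper subset is valid.
Among all size-2 subsets of the eligible variables, only {Region, UrbanRes} blocks every backdoor path, so it is the unique smallest valid adjustment set.

{Region, UrbanRes}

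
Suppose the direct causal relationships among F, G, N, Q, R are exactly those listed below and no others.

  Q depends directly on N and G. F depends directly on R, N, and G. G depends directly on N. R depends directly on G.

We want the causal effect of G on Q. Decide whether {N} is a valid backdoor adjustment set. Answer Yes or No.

Yes

Backdoor paths from G to Q (paths whose first edge points into G):
  P1: G <- N -> Q
Condition 1 (no descendant of G in the set): holds — descendants of G are {F, Q, R}; none are in {N}.
Condition 2 (every backdoor path blocked by {N}):
  P1: blocked at fork node N ∈ conditioning set.
{N} satisfies the backdoor criterion.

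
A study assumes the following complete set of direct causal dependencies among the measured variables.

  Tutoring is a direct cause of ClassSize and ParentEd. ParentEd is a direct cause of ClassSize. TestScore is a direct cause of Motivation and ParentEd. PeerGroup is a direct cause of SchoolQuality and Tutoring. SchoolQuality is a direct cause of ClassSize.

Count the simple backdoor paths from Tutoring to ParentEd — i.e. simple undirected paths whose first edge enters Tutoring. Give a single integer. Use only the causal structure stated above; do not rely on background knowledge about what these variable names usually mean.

1

A backdoor path from Tutoring to ParentEd is any simple undirected path whose first edge points into Tutoring (i.e. leaves Tutoring via a parent).
Parents of Tutoring: {PeerGroup}.
Enumerating:
  P1: Tutoring <- PeerGroup -> SchoolQuality -> ClassSize <- ParentEd
That exhausts the simple backdoor paths. Count: 1.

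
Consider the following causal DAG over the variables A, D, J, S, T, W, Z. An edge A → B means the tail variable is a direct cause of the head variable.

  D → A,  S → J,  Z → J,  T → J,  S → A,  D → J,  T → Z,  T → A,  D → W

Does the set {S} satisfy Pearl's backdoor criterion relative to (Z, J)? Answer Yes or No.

Backdoor paths from Z to J (paths whose first edge points into Z):
  P1: Z <- T -> A <- D -> J
  P2: Z <- T -> A <- S -> J
  P3: Z <- T -> J
Condition 1 (no descendant of Z in the set): holds — descendants of Z are {J}; none are in {S}.
Condition 2 (every backdoor path blocked by {S}):
  P1: blocked at collider A (neither it nor any descendant is in the conditioning set).
  P2: blocked at collider A (neither it nor any descendant is in the conditioning set).
  P3: open — no interior node is in the conditioning set.
{S} does not satisfy the backdoor criterion.

No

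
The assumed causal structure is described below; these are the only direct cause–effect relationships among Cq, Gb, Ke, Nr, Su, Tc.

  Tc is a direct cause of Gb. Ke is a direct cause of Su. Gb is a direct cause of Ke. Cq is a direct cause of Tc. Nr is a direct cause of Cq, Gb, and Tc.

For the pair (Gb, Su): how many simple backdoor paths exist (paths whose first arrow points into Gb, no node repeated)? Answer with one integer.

A backdoor path from Gb to Su is any simple undirected path whose first edge points into Gb (i.e. leaves Gb via a parent).
Parents of Gb: {Nr, Tc}.
No simple path from any parent of Gb reaches Su without revisiting Gb, so there are no backdoor paths.

0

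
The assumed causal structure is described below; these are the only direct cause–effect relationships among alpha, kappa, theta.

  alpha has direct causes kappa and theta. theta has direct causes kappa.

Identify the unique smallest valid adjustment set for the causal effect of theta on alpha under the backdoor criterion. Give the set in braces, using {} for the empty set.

Variables eligible for adjustment (non-descendants of theta, excluding theta and alpha): {kappa}.
Backdoor paths from theta to alpha:
  P1: theta <- kappa -> alpha
The empty set is not sufficient: P1 (theta <- kappa -> alpha) has no collider blocking it and no conditioned non-collider, so it is open.
Try {kappa}:
  P1: blocked at fork node kappa ∈ conditioning set.
{kappa} contains no descendant of theta and blocks every backdoor path.
{kappa} is the unique smallest valid adjustment set.

{kappa}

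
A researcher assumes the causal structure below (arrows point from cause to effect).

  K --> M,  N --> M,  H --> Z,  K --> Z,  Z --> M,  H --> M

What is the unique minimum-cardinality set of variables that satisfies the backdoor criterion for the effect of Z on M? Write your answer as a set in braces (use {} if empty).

Variables eligible for adjustment (non-descendants of Z, excluding Z and M): {H, K, N}.
Backdoor paths from Z to M:
  P1: Z <- H -> M
  P2: Z <- K -> M
The empty set is not sufficient: P1 (Z <- H -> M) has no collider blocking it and no conditioned non-collider, so it is open.
Try {H, K}:
  P1: blocked at fork node H ∈ conditioning set.
  P2: blocked at fork node K ∈ conditioning set.
{H, K} contains no descendant of Z and blocks every backdoor path.
Every element of {H, K} is needed (dropping H leaves P1 open; dropping K leaves P2 open), so no proper subset is valid.
Among all size-2 subsets of the eligible variables, only {H, K} blocks every backdoor path, so it is the unique smallest valid adjustment set.

{H, K}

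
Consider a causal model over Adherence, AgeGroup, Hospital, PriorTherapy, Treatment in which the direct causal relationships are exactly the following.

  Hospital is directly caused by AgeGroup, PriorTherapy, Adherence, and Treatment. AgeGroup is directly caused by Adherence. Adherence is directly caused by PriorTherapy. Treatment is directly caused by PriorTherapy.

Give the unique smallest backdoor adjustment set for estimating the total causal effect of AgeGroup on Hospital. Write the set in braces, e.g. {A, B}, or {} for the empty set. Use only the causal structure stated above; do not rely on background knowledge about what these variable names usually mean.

{Adherence}

Variables eligible for adjustment (non-descendants of AgeGroup, excluding AgeGroup and Hospital): {Adherence, PriorTherapy, Treatment}.
Backdoor paths from AgeGroup to Hospital:
  P1: AgeGroup <- Adherence <- PriorTherapy -> Treatment -> Hospital
  P2: AgeGroup <- Adherence <- PriorTherapy -> Hospital
  P3: AgeGroup <- Adherence -> Hospital
The empty set is not sufficient: P1 (AgeGroup <- Adherence <- PriorTherapy -> Treatment -> Hospital) has no collider blocking it and no conditioned non-collider, so it is open.
Try {Adherence}:
  P1: blocked at chain node Adherence ∈ conditioning set.
  P2: blocked at chain node Adherence ∈ conditioning set.
  P3: blocked at fork node Adherence ∈ conditioning set.
{Adherence} contains no descendant of AgeGroup and blocks every backdoor path.
No other singleton works — e.g. {PriorTherapy} leaves P3 open — so {Adherence} is the unique smallest valid adjustment set.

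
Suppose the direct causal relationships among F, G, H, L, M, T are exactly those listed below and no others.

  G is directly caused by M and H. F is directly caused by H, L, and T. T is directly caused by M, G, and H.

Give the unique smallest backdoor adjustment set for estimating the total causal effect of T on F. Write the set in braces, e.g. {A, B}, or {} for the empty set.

{H}

Variables eligible for adjustment (non-descendants of T, excluding T and F): {G, H, L, M}.
Backdoor paths from T to F:
  P1: T <- M -> G <- H -> F
  P2: T <- H -> F
  P3: T <- G <- H -> F
The empty set is not sufficient: P2 (T <- H -> F) has no collider blocking it and no conditioned non-collider, so it is open.
Try {H}:
  P1: blocked at collider G (neither it nor any descendant is in the conditioning set).
  P2: blocked at fork node H ∈ conditioning set.
  P3: blocked at fork node H ∈ conditioning set.
{H} contains no descendant of T and blocks every backdoor path.
No other singleton works — e.g. {L} leaves P2 open — so {H} is the unique smallest valid adjustment set.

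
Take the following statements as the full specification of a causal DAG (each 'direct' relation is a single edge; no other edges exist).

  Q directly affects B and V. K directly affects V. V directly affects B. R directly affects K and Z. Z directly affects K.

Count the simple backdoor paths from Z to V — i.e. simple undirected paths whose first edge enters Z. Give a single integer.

A backdoor path from Z to V is any simple undirected path whose first edge points into Z (i.e. leaves Z via a parent).
Parents of Z: {R}.
Enumerating:
  P1: Z <- R -> K -> V
That exhausts the simple backdoor paths. Count: 1.

1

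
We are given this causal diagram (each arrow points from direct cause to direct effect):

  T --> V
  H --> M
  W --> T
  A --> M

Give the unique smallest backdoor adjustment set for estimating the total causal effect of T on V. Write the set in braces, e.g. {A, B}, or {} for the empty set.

{}

Variables eligible for adjustment (non-descendants of T, excluding T and V): {A, H, M, W}.
Backdoor paths from T to V:
  (none)
With no backdoor paths the empty set already satisfies the criterion, and it is trivially minimal.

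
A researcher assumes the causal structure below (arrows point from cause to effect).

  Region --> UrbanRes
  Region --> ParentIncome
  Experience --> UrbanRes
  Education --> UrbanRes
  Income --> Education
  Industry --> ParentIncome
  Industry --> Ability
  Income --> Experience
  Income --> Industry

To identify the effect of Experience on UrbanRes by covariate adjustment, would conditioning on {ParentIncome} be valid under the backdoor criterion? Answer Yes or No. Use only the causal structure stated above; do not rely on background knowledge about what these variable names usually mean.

Backdoor paths from Experience to UrbanRes (paths whose first edge points into Experience):
  P1: Experience <- Income -> Education -> UrbanRes
  P2: Experience <- Income -> Industry -> ParentIncome <- Region -> UrbanRes
Condition 1 (no descendant of Experience in the set): holds — descendants of Experience are {UrbanRes}; none are in {ParentIncome}.
Condition 2 (every backdoor path blocked by {ParentIncome}):
  P1: open — no interior node is in the conditioning set.
  P2: open — collider(s) ParentIncome are conditioned on (or have a conditioned descendant) and no non-collider on the path is in the set.
{ParentIncome} does not satisfy the backdoor criterion.

No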